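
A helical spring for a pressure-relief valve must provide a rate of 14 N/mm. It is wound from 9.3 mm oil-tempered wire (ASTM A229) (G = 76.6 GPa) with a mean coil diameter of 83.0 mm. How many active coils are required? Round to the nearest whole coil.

9

N_a = Gd⁴/(8D³k) = (76.6×10³ × 9.3⁴)/(8 × 83.0³ × 14)
    = 5.73008e+08 / 6.40401e+07 = 8.948 → 9 coils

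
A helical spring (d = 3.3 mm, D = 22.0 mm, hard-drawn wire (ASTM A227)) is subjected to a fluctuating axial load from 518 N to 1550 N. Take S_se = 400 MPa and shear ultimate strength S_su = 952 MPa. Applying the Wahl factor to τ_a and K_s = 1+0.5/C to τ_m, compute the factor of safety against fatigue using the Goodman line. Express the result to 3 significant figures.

0.233

C = D/d = 22.0/3.3 = 6.6667; K_W = (4C−1)/(4C−4)+0.615/C = 1.2246; K_s = 1+0.5/C = 1.0750
F_a = (F_max−F_min)/2 = 516 N; F_m = (F_max+F_min)/2 = 1034 N
τ_a = K_W·8F_aD/(πd³) = 1.2246 × 804.4 = 985.07 MPa
τ_m = K_s·8F_mD/(πd³) = 1.0750 × 1611.9 = 1732.8 MPa
Goodman: 1/n_f = τ_a/S_se + τ_m/S_su = 985.07/400 + 1732.8/952 = 2.46267 + 1.82017 = 4.2828
n_f = 1/4.2828 = 0.2335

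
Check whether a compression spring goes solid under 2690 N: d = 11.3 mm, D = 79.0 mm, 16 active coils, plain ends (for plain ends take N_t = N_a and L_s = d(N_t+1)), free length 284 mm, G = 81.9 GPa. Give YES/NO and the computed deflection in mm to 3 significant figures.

YES, δ = 127 mm

k = Gd⁴/(8D³N_a) = (81.9×10³)(11.3⁴)/(8·79.0³·16) = 21.16 N/mm
N_t = 16; L_s = 11.3·17 = 192.1 mm; δ_solid = L₀ − L_s = 284 − 192.1 = 91.9 mm
δ = F/k = 2690/21.16 = 127.13 mm
δ ≥ δ_solid → spring goes solid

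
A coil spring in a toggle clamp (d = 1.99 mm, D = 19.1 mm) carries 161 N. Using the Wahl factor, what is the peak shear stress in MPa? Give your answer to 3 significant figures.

1140 MPa

Spring index C = D/d = 19.1/1.99 = 9.5980
K_W = (4C−1)/(4C−4) + 0.615/C = 37.392/34.392 + 0.0641 = 1.1513
τ₀ = 8FD/(πd³) = 8·161·19.1/(π·1.99³) = 24600.8/24.758 = 993.67 MPa
τ_max = K·τ₀ = 1.1513 × 993.67 = 1144 MPa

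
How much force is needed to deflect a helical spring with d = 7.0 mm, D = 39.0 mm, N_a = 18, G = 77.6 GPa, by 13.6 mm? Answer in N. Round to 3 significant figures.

297 N

k = Gd⁴/(8D³N_a) = (77.6×10³)(7.0⁴)/(8·39.0³·18) = 21.812 N/mm
F = k·δ = 21.812 × 13.6 = 296.64 N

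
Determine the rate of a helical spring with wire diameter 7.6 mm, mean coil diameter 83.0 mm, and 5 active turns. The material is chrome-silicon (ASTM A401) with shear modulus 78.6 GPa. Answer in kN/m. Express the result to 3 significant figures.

11.5 kN/m

k = Gd⁴/(8D³N_a) = (78.6×10³ × 7.6⁴) / (8 × 83.0³ × 5)
  = 2.62227e+08 / 2.28715e+07 = 11.465 N/mm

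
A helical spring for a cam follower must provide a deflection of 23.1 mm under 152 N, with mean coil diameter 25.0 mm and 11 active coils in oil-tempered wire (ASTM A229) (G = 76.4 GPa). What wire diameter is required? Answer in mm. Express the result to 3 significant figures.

3.30 mm

Required rate k = F/δ = 152/23.1 = 6.5801 N/mm
d = (8D³N_a·k / G)^(1/4) = (8·25.0³·11·6.5801 / (76.4×10³))^0.25
  = (118.42)^0.25 = 3.2988 mm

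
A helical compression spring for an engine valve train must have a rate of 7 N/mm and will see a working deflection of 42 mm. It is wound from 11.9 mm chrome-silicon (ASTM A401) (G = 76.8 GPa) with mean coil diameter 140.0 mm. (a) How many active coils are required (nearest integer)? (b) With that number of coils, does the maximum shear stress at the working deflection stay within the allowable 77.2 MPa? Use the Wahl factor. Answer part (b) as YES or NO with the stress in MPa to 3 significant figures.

(a) 10 coils; (b) YES, τ_max = 69.9 MPa

N_a = Gd⁴/(8D³k) = (76.8×10³)(11.9⁴)/(8·140.0³·7) = 10.02 → N_a = 10
Actual rate k = Gd⁴/(8D³·10) = 7.0158 N/mm
Working load F = kδ = 7.0158·42 = 294.66 N
C = 140.0/11.9 = 11.7647; K_W = (4C−1)/(4C−4)+0.615/C = 1.1219
τ_max = K_W·8FD/(πd³) = 1.1219·62.338 = 69.94 MPa
τ_max ≤ 77.2 MPa → acceptable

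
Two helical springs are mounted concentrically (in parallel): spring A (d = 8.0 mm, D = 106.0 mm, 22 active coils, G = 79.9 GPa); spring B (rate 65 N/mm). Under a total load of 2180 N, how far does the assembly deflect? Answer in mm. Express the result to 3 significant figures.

k_A = Gd⁴/(8D³N_a) = (79.9×10³)(8.0⁴)/(8·106.0³·22) = 1.5613 N/mm
Parallel: k_eq = 1.5613 + 65 = 66.561 N/mm
δ = F/k_eq = 2180/66.561 = 32.752 mm

32.8 mm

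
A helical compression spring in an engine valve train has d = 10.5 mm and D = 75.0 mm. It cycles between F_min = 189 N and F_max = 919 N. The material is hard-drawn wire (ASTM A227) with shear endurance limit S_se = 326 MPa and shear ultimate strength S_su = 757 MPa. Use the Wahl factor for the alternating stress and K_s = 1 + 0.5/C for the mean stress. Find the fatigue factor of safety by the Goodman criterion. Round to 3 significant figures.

2.84

C = D/d = 75.0/10.5 = 7.1429; K_W = (4C−1)/(4C−4)+0.615/C = 1.2082; K_s = 1+0.5/C = 1.0700
F_a = (F_max−F_min)/2 = 365 N; F_m = (F_max+F_min)/2 = 554 N
τ_a = K_W·8F_aD/(πd³) = 1.2082 × 60.218 = 72.755 MPa
τ_m = K_s·8F_mD/(πd³) = 1.0700 × 91.399 = 97.797 MPa
Goodman: 1/n_f = τ_a/S_se + τ_m/S_su = 72.755/326 + 97.797/757 = 0.22317 + 0.12919 = 0.35237
n_f = 1/0.35237 = 2.838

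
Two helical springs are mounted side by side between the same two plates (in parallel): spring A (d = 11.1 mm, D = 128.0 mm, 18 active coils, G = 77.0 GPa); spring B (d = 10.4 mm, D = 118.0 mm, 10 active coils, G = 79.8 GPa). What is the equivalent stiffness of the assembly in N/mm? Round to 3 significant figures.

11.0 N/mm

k_A = Gd⁴/(8D³N_a) = (77.0×10³)(11.1⁴)/(8·128.0³·18) = 3.8707 N/mm
k_B = Gd⁴/(8D³N_a) = (79.8×10³)(10.4⁴)/(8·118.0³·10) = 7.1023 N/mm
Parallel: k_eq = 3.8707 + 7.1023 = 10.973 N/mm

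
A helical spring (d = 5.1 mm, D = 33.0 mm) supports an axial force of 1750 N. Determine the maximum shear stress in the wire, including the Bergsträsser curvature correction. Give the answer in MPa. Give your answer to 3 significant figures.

Spring index C = D/d = 33.0/5.1 = 6.4706
K_B = (4C+2)/(4C−3) = 27.882/22.882 = 1.2185
τ₀ = 8FD/(πd³) = 8·1750·33.0/(π·5.1³) = 462000/416.74 = 1108.6 MPa
τ_max = K·τ₀ = 1.2185 × 1108.6 = 1350.9 MPa

1350 MPa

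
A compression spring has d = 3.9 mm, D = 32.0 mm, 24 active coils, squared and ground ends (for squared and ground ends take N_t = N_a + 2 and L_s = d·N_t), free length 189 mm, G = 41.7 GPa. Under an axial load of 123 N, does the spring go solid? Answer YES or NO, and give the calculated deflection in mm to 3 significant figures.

NO, δ = 80.2 mm

k = Gd⁴/(8D³N_a) = (41.7×10³)(3.9⁴)/(8·32.0³·24) = 1.5334 N/mm
N_t = 26; L_s = 3.9·26 = 101.4 mm; δ_solid = L₀ − L_s = 189 − 101.4 = 87.6 mm
δ = F/k = 123/1.5334 = 80.216 mm
δ < δ_solid → spring does not go solid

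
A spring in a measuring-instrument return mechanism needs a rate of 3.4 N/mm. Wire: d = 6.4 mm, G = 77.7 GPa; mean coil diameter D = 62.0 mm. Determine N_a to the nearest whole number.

N_a = Gd⁴/(8D³k) = (77.7×10³ × 6.4⁴)/(8 × 62.0³ × 3.4)
    = 1.30359e+08 / 6.48252e+06 = 20.11 → 20 coils

20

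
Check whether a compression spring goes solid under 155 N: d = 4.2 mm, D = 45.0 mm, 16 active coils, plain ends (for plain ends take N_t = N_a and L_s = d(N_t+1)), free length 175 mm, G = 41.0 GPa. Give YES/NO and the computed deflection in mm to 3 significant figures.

YES, δ = 142 mm

k = Gd⁴/(8D³N_a) = (41.0×10³)(4.2⁴)/(8·45.0³·16) = 1.0938 N/mm
N_t = 16; L_s = 4.2·17 = 71.4 mm; δ_solid = L₀ − L_s = 175 − 71.4 = 103.6 mm
δ = F/k = 155/1.0938 = 141.71 mm
δ ≥ δ_solid → spring goes solid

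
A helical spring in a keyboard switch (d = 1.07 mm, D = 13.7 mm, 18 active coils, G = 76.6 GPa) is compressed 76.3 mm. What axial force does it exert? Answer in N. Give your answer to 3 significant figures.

k = Gd⁴/(8D³N_a) = (76.6×10³)(1.07⁴)/(8·13.7³·18) = 0.27117 N/mm
F = k·δ = 0.27117 × 76.3 = 20.69 N

20.7 N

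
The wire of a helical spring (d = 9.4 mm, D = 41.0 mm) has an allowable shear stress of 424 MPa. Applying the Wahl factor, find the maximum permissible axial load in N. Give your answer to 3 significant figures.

2470 N

C = D/d = 41.0/9.4 = 4.3617
K_W = (4C−1)/(4C−4) + 0.615/C = 16.447/13.447 + 0.1410 = 1.3641
τ_max = K·8FD/(πd³) → F_max = τ_allow·πd³/(8DK)
F_max = 424·π·9.4³/(8·41.0·1.3641) = 1.1064e+06/447.43 = 2472.7 N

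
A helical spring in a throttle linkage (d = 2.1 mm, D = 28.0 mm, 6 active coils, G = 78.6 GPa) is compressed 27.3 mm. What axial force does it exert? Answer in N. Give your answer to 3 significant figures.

k = Gd⁴/(8D³N_a) = (78.6×10³)(2.1⁴)/(8·28.0³·6) = 1.4507 N/mm
F = k·δ = 1.4507 × 27.3 = 39.605 N

39.6 N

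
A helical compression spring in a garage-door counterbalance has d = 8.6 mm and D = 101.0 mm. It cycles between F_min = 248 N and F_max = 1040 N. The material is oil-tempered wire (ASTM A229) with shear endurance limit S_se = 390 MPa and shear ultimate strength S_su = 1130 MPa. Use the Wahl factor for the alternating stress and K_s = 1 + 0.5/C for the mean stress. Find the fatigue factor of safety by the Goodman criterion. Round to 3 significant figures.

C = D/d = 101.0/8.6 = 11.7442; K_W = (4C−1)/(4C−4)+0.615/C = 1.1222; K_s = 1+0.5/C = 1.0426
F_a = (F_max−F_min)/2 = 396 N; F_m = (F_max+F_min)/2 = 644 N
τ_a = K_W·8F_aD/(πd³) = 1.1222 × 160.13 = 179.69 MPa
τ_m = K_s·8F_mD/(πd³) = 1.0426 × 260.41 = 271.49 MPa
Goodman: 1/n_f = τ_a/S_se + τ_m/S_su = 179.69/390 + 271.49/1130 = 0.46074 + 0.24026 = 0.701
n_f = 1/0.701 = 1.427

1.43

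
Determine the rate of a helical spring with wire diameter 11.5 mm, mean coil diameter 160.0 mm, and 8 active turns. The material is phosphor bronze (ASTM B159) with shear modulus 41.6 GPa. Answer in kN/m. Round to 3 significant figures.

k = Gd⁴/(8D³N_a) = (41.6×10³ × 11.5⁴) / (8 × 160.0³ × 8)
  = 7.27587e+08 / 2.62144e+08 = 2.7755 N/mm

2.78 kN/m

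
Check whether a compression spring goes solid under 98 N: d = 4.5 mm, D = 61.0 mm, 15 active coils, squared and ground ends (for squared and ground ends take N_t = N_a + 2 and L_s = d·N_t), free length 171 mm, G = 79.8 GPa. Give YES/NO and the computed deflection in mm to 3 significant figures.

NO, δ = 81.6 mm

k = Gd⁴/(8D³N_a) = (79.8×10³)(4.5⁴)/(8·61.0³·15) = 1.2014 N/mm
N_t = 17; L_s = 4.5·17 = 76.5 mm; δ_solid = L₀ − L_s = 171 − 76.5 = 94.5 mm
δ = F/k = 98/1.2014 = 81.573 mm
δ < δ_solid → spring does not go solid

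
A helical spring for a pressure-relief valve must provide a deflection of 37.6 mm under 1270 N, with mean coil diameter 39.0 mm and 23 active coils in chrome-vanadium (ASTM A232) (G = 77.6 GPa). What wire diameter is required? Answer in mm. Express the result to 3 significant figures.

Required rate k = F/δ = 1270/37.6 = 33.777 N/mm
d = (8D³N_a·k / G)^(1/4) = (8·39.0³·23·33.777 / (77.6×10³))^0.25
  = (4750.8)^0.25 = 8.3022 mm

8.30 mm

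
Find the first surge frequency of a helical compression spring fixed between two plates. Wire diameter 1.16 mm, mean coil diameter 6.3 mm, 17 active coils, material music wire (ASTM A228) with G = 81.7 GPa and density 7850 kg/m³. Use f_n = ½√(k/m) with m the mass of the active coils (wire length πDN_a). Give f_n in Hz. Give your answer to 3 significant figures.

k = Gd⁴/(8D³N_a) = (81.7×10³)(1.16⁴)/(8·6.3³·17) = 4.35 N/mm = 4350 N/m
Wire length L = πDN_a = π·6.3·17 = 336.46 mm
m = ρ·(πd²/4)·L = 7850 × 1.0568×10⁻⁶ m² × 0.33646 m = 0.0027914 kg
f_n = ½√(k/m) = 0.5·√(4350/0.0027914) = 0.5·√(1.5584e+06) = 624.18 Hz

624 Hz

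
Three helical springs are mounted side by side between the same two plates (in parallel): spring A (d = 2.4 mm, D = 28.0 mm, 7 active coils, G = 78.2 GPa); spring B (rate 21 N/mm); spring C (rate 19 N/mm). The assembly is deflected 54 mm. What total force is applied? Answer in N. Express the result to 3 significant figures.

k_A = Gd⁴/(8D³N_a) = (78.2×10³)(2.4⁴)/(8·28.0³·7) = 2.1105 N/mm
Parallel: k_eq = 2.1105 + 21 + 19 = 42.111 N/mm
F = k_eq·δ = 42.111·54 = 2274 N

2270 N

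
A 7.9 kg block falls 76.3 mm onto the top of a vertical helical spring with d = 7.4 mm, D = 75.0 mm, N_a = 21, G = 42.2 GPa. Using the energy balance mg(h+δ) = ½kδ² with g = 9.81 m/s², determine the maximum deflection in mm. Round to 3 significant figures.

k = Gd⁴/(8D³N_a) = (42.2×10³)(7.4⁴)/(8·75.0³·21) = 1.7854 N/mm
W = mg = 7.9 × 9.81 = 77.499 N
½kδ² − Wδ − Wh = 0 → δ = (W + √(W² + 2kWh))/k
δ = (77.499 + √(6006.1 + 21115.3))/1.7854 = (77.499 + 164.69)/1.7854 = 135.64 mm

136 mm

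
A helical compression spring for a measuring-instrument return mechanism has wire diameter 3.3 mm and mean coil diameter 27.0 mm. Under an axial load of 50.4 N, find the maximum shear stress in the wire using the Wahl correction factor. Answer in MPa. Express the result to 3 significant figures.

114 MPa

Spring index C = D/d = 27.0/3.3 = 8.1818
K_W = (4C−1)/(4C−4) + 0.615/C = 31.727/28.727 + 0.0752 = 1.1796
τ₀ = 8FD/(πd³) = 8·50.4·27.0/(π·3.3³) = 10886.4/112.9 = 96.426 MPa
τ_max = K·τ₀ = 1.1796 × 96.426 = 113.74 MPa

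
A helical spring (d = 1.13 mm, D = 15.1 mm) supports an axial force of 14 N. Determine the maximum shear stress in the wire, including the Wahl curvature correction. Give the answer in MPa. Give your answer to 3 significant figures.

413 MPa

Spring index C = D/d = 15.1/1.13 = 13.3628
K_W = (4C−1)/(4C−4) + 0.615/C = 52.451/49.451 + 0.0460 = 1.1067
τ₀ = 8FD/(πd³) = 8·14·15.1/(π·1.13³) = 1691.2/4.533 = 373.09 MPa
τ_max = K·τ₀ = 1.1067 × 373.09 = 412.89 MPa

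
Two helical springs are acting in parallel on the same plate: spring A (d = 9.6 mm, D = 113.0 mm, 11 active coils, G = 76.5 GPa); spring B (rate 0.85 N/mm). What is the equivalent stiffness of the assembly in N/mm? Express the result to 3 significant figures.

k_A = Gd⁴/(8D³N_a) = (76.5×10³)(9.6⁴)/(8·113.0³·11) = 5.1172 N/mm
Parallel: k_eq = 5.1172 + 0.85 = 5.9672 N/mm

5.97 N/mm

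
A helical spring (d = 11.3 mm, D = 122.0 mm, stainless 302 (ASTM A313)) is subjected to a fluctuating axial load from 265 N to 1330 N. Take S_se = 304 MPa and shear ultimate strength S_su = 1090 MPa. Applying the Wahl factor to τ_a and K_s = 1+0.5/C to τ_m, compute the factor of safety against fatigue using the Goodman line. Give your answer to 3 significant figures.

C = D/d = 122.0/11.3 = 10.7965; K_W = (4C−1)/(4C−4)+0.615/C = 1.1335; K_s = 1+0.5/C = 1.0463
F_a = (F_max−F_min)/2 = 532.5 N; F_m = (F_max+F_min)/2 = 797.5 N
τ_a = K_W·8F_aD/(πd³) = 1.1335 × 114.65 = 129.96 MPa
τ_m = K_s·8F_mD/(πd³) = 1.0463 × 171.71 = 179.66 MPa
Goodman: 1/n_f = τ_a/S_se + τ_m/S_su = 129.96/304 + 179.66/1090 = 0.42750 + 0.16483 = 0.59233
n_f = 1/0.59233 = 1.688

1.69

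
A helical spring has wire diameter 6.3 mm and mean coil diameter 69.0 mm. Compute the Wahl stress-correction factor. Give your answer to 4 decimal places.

1.1315

C = D/d = 69.0/6.3 = 10.9524
K_W = (4C−1)/(4C−4) + 0.615/C = 42.810/39.810 + 0.0562 = 1.1315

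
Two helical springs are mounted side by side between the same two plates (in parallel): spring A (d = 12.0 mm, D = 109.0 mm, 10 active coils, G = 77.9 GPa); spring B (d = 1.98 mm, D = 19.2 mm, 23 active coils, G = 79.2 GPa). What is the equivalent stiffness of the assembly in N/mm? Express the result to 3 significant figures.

16.5 N/mm

k_A = Gd⁴/(8D³N_a) = (77.9×10³)(12.0⁴)/(8·109.0³·10) = 15.592 N/mm
k_B = Gd⁴/(8D³N_a) = (79.2×10³)(1.98⁴)/(8·19.2³·23) = 0.93468 N/mm
Parallel: k_eq = 15.592 + 0.93468 = 16.526 N/mm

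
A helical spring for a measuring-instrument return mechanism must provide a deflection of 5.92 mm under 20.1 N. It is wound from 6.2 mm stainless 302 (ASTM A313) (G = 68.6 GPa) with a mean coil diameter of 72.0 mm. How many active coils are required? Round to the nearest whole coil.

10

Required rate k = F/δ = 20.1/5.92 = 3.3953 N/mm
N_a = Gd⁴/(8D³k) = (68.6×10³ × 6.2⁴)/(8 × 72.0³ × 3.3953)
    = 1.01366e+08 / 1.01382e+07 = 9.998 → 10 coils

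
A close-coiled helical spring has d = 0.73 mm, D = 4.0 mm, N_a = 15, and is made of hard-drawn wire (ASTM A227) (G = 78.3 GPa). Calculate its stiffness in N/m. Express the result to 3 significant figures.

k = Gd⁴/(8D³N_a) = (78.3×10³ × 0.73⁴) / (8 × 4.0³ × 15)
  = 22235.8 / 7680 = 2.8953 N/mm = 2895.3 N/m

2900 N/m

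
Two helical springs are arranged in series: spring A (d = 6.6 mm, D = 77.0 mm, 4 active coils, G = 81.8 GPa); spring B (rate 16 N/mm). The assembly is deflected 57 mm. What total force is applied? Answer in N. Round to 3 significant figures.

364 N

k_A = Gd⁴/(8D³N_a) = (81.8×10³)(6.6⁴)/(8·77.0³·4) = 10.624 N/mm
Series: 1/k_eq = 1/10.624 + 1/16 = 0.15662; k_eq = 6.3848 N/mm
F = k_eq·δ = 6.3848·57 = 363.93 N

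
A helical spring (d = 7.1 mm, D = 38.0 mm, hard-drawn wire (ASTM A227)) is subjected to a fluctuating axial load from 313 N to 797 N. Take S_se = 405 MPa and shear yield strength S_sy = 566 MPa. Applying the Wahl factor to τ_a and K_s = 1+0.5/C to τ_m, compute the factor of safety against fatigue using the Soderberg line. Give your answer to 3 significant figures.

2.01

C = D/d = 38.0/7.1 = 5.3521; K_W = (4C−1)/(4C−4)+0.615/C = 1.2872; K_s = 1+0.5/C = 1.0934
F_a = (F_max−F_min)/2 = 242 N; F_m = (F_max+F_min)/2 = 555 N
τ_a = K_W·8F_aD/(πd³) = 1.2872 × 65.428 = 84.221 MPa
τ_m = K_s·8F_mD/(πd³) = 1.0934 × 150.05 = 164.07 MPa
Soderberg: 1/n_f = τ_a/S_se + τ_m/S_sy = 84.221/405 + 164.07/566 = 0.20795 + 0.28988 = 0.49783
n_f = 1/0.49783 = 2.009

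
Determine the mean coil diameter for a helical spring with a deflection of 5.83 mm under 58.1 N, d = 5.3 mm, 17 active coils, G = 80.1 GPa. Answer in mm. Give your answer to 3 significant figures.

36.0 mm

Required rate k = F/δ = 58.1/5.83 = 9.9657 N/mm
D = (Gd⁴/(8N_a·k))^(1/3) = (80.1×10³·5.3⁴/(8·17·9.9657))^(1/3)
  = (46632.6)^(1/3) = 35.9940 mm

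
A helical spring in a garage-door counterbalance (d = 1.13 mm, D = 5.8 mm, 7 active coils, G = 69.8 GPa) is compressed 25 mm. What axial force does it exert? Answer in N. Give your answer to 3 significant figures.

k = Gd⁴/(8D³N_a) = (69.8×10³)(1.13⁴)/(8·5.8³·7) = 10.416 N/mm
F = k·δ = 10.416 × 25 = 260.4 N

260 N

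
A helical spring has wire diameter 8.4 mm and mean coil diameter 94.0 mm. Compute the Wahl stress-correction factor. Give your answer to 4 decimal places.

C = D/d = 94.0/8.4 = 11.1905
K_W = (4C−1)/(4C−4) + 0.615/C = 43.762/40.762 + 0.0550 = 1.1286

1.1286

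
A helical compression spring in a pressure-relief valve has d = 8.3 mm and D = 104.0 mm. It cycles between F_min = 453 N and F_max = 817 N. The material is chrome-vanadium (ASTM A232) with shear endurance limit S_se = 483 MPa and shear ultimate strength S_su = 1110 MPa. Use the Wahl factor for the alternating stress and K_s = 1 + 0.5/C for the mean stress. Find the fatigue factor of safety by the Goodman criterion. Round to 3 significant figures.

C = D/d = 104.0/8.3 = 12.5301; K_W = (4C−1)/(4C−4)+0.615/C = 1.1141; K_s = 1+0.5/C = 1.0399
F_a = (F_max−F_min)/2 = 182 N; F_m = (F_max+F_min)/2 = 635 N
τ_a = K_W·8F_aD/(πd³) = 1.1141 × 84.297 = 93.917 MPa
τ_m = K_s·8F_mD/(πd³) = 1.0399 × 294.11 = 305.85 MPa
Goodman: 1/n_f = τ_a/S_se + τ_m/S_su = 93.917/483 + 305.85/1110 = 0.19445 + 0.27554 = 0.46998
n_f = 1/0.46998 = 2.128

2.13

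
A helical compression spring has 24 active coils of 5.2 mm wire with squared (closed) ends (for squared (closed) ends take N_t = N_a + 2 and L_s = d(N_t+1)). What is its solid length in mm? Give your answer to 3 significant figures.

squared (closed) ends: N_t = N_a + 2 = 24 + 2 = 26
L_s = d·(N_t+1) = 5.2 × 27 = 140.4 mm

140 mm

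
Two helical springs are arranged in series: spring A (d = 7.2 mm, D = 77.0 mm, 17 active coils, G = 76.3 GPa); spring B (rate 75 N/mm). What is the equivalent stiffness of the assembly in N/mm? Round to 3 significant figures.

k_A = Gd⁴/(8D³N_a) = (76.3×10³)(7.2⁴)/(8·77.0³·17) = 3.3025 N/mm
Series: 1/k_eq = 1/3.3025 + 1/75 = 0.31613; k_eq = 3.1632 N/mm

3.16 N/mm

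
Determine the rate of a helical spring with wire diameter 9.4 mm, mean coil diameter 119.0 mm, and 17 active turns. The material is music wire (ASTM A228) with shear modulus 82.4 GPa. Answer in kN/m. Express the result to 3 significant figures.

k = Gd⁴/(8D³N_a) = (82.4×10³ × 9.4⁴) / (8 × 119.0³ × 17)
  = 6.43337e+08 / 2.29182e+08 = 2.8071 N/mm

2.81 kN/m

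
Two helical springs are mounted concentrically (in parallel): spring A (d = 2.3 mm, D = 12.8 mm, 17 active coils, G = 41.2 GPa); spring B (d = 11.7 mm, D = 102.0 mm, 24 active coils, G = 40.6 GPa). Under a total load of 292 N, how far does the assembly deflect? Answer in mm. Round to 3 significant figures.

37.5 mm

k_A = Gd⁴/(8D³N_a) = (41.2×10³)(2.3⁴)/(8·12.8³·17) = 4.0424 N/mm
k_B = Gd⁴/(8D³N_a) = (40.6×10³)(11.7⁴)/(8·102.0³·24) = 3.7339 N/mm
Parallel: k_eq = 4.0424 + 3.7339 = 7.7763 N/mm
δ = F/k_eq = 292/7.7763 = 37.55 mm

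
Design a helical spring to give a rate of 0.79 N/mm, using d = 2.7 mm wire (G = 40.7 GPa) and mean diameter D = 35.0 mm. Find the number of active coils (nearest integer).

8

N_a = Gd⁴/(8D³k) = (40.7×10³ × 2.7⁴)/(8 × 35.0³ × 0.79)
    = 2.16296e+06 / 270970 = 7.982 → 8 coils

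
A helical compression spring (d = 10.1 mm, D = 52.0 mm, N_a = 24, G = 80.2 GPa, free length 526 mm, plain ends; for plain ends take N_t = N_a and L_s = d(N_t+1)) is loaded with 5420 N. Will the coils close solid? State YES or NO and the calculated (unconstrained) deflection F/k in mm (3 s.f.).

NO, δ = 175 mm

k = Gd⁴/(8D³N_a) = (80.2×10³)(10.1⁴)/(8·52.0³·24) = 30.914 N/mm
N_t = 24; L_s = 10.1·25 = 252.5 mm; δ_solid = L₀ − L_s = 526 − 252.5 = 273.5 mm
δ = F/k = 5420/30.914 = 175.33 mm
δ < δ_solid → spring does not go solid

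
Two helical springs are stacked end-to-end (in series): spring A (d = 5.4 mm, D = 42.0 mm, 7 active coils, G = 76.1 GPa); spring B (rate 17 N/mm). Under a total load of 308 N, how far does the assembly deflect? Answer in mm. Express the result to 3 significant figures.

37.9 mm

k_A = Gd⁴/(8D³N_a) = (76.1×10³)(5.4⁴)/(8·42.0³·7) = 15.596 N/mm
Series: 1/k_eq = 1/15.596 + 1/17 = 0.12294; k_eq = 8.134 N/mm
δ = F/k_eq = 308/8.134 = 37.866 mm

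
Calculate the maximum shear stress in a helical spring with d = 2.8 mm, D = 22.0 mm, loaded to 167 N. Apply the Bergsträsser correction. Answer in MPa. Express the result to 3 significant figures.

Spring index C = D/d = 22.0/2.8 = 7.8571
K_B = (4C+2)/(4C−3) = 33.429/28.429 = 1.1759
τ₀ = 8FD/(πd³) = 8·167·22.0/(π·2.8³) = 29392/68.964 = 426.19 MPa
τ_max = K·τ₀ = 1.1759 × 426.19 = 501.15 MPa

501 MPa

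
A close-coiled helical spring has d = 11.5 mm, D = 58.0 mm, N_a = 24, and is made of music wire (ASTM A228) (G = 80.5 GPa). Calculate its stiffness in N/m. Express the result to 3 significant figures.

37600 N/m

k = Gd⁴/(8D³N_a) = (80.5×10³ × 11.5⁴) / (8 × 58.0³ × 24)
  = 1.40795e+09 / 3.74615e+07 = 37.584 N/mm = 37584 N/m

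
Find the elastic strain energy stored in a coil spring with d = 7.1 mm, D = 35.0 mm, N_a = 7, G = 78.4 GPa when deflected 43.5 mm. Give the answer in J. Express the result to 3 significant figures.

k = Gd⁴/(8D³N_a) = (78.4×10³)(7.1⁴)/(8·35.0³·7) = 82.977 N/mm
U = ½kδ² = 0.5 × 82.977 × 43.5² = 78507 N·mm = 78.507 J

78.5 J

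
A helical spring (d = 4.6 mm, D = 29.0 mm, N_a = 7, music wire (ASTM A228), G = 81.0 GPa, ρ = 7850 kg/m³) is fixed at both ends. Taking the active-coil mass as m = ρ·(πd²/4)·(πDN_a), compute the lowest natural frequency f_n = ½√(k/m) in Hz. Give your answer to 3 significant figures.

k = Gd⁴/(8D³N_a) = (81.0×10³)(4.6⁴)/(8·29.0³·7) = 26.554 N/mm = 26554 N/m
Wire length L = πDN_a = π·29.0·7 = 637.74 mm
m = ρ·(πd²/4)·L = 7850 × 16.619×10⁻⁶ m² × 0.63774 m = 0.0832 kg
f_n = ½√(k/m) = 0.5·√(26554/0.0832) = 0.5·√(3.1916e+05) = 282.47 Hz

282 Hz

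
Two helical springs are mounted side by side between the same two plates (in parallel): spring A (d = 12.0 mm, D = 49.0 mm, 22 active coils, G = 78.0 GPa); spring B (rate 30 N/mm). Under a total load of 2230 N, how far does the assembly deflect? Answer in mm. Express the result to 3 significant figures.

k_A = Gd⁴/(8D³N_a) = (78.0×10³)(12.0⁴)/(8·49.0³·22) = 78.112 N/mm
Parallel: k_eq = 78.112 + 30 = 108.11 N/mm
δ = F/k_eq = 2230/108.11 = 20.627 mm

20.6 mm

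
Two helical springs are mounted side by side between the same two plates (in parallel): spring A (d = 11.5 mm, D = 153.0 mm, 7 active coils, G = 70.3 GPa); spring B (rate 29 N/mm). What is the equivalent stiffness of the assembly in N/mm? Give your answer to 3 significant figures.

35.1 N/mm

k_A = Gd⁴/(8D³N_a) = (70.3×10³)(11.5⁴)/(8·153.0³·7) = 6.1303 N/mm
Parallel: k_eq = 6.1303 + 29 = 35.13 N/mm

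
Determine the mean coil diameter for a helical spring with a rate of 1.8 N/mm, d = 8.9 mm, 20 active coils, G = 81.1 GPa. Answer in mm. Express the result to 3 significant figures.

D = (Gd⁴/(8N_a·k))^(1/3) = (81.1×10³·8.9⁴/(8·20·1.8))^(1/3)
  = (1.7668e+06)^(1/3) = 120.8916 mm

121 mm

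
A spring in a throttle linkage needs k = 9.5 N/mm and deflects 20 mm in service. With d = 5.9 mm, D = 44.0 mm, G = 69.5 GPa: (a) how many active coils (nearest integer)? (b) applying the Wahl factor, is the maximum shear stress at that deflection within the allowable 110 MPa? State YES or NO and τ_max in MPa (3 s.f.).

N_a = Gd⁴/(8D³k) = (69.5×10³)(5.9⁴)/(8·44.0³·9.5) = 13.01 → N_a = 13
Actual rate k = Gd⁴/(8D³·13) = 9.5061 N/mm
Working load F = kδ = 9.5061·20 = 190.12 N
C = 44.0/5.9 = 7.4576; K_W = (4C−1)/(4C−4)+0.615/C = 1.1986
τ_max = K_W·8FD/(πd³) = 1.1986·103.72 = 124.32 MPa
τ_max > 110 MPa → exceeds allowable

(a) 13 coils; (b) NO, τ_max = 124 MPa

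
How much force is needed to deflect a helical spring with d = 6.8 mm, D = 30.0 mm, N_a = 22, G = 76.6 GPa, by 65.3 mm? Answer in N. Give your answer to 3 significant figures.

2250 N

k = Gd⁴/(8D³N_a) = (76.6×10³)(6.8⁴)/(8·30.0³·22) = 34.466 N/mm
F = k·δ = 34.466 × 65.3 = 2250.6 N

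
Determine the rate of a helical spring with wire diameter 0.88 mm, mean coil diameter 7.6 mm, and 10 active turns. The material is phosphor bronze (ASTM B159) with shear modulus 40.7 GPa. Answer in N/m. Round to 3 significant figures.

k = Gd⁴/(8D³N_a) = (40.7×10³ × 0.88⁴) / (8 × 7.6³ × 10)
  = 24407.6 / 35118.1 = 0.69502 N/mm = 695.02 N/m

695 N/m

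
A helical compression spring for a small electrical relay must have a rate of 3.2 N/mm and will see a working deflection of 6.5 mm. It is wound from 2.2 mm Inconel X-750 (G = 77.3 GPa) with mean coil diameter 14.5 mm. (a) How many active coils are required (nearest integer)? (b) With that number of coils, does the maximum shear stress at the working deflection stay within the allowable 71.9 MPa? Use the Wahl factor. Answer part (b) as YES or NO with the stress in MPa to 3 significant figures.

(a) 23 coils; (b) NO, τ_max = 89.3 MPa

N_a = Gd⁴/(8D³k) = (77.3×10³)(2.2⁴)/(8·14.5³·3.2) = 23.2 → N_a = 23
Actual rate k = Gd⁴/(8D³·23) = 3.2281 N/mm
Working load F = kδ = 3.2281·6.5 = 20.983 N
C = 14.5/2.2 = 6.5909; K_W = (4C−1)/(4C−4)+0.615/C = 1.2275
τ_max = K_W·8FD/(πd³) = 1.2275·72.762 = 89.312 MPa
τ_max > 71.9 MPa → exceeds allowable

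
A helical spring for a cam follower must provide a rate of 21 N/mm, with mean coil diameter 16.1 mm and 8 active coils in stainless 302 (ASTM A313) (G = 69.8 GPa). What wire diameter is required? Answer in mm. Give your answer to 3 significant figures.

2.99 mm

d = (8D³N_a·k / G)^(1/4) = (8·16.1³·8·21 / (69.8×10³))^0.25
  = (80.357)^0.25 = 2.9940 mm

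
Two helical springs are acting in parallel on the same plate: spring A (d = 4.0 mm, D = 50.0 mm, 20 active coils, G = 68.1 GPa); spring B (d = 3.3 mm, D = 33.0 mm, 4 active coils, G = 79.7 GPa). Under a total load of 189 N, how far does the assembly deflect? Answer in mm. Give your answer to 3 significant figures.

k_A = Gd⁴/(8D³N_a) = (68.1×10³)(4.0⁴)/(8·50.0³·20) = 0.87168 N/mm
k_B = Gd⁴/(8D³N_a) = (79.7×10³)(3.3⁴)/(8·33.0³·4) = 8.2191 N/mm
Parallel: k_eq = 0.87168 + 8.2191 = 9.0907 N/mm
δ = F/k_eq = 189/9.0907 = 20.79 mm

20.8 mm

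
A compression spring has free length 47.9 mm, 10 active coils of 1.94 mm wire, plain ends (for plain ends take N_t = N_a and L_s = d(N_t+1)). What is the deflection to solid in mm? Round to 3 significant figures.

26.6 mm

N_t = 10; L_s = 1.94·11 = 21.34 mm
δ_solid = L₀ − L_s = 47.9 − 21.34 = 26.56 mm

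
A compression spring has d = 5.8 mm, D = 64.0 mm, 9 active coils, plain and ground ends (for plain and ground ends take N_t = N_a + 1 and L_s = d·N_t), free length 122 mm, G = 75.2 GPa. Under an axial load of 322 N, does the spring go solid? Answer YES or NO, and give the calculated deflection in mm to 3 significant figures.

k = Gd⁴/(8D³N_a) = (75.2×10³)(5.8⁴)/(8·64.0³·9) = 4.5088 N/mm
N_t = 10; L_s = 5.8·10 = 58 mm; δ_solid = L₀ − L_s = 122 − 58 = 64 mm
δ = F/k = 322/4.5088 = 71.416 mm
δ ≥ δ_solid → spring goes solid

YES, δ = 71.4 mm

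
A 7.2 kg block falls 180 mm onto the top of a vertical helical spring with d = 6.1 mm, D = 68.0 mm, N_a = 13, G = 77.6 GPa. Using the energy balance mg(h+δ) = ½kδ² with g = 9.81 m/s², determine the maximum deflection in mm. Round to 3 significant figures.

k = Gd⁴/(8D³N_a) = (77.6×10³)(6.1⁴)/(8·68.0³·13) = 3.2856 N/mm
W = mg = 7.2 × 9.81 = 70.632 N
½kδ² − Wδ − Wh = 0 → δ = (W + √(W² + 2kWh))/k
δ = (70.632 + √(4988.9 + 83545.9))/3.2856 = (70.632 + 297.55)/3.2856 = 112.06 mm

112 mm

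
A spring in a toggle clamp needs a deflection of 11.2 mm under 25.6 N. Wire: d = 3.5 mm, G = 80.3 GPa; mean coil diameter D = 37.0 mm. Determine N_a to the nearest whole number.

Required rate k = F/δ = 25.6/11.2 = 2.2857 N/mm
N_a = Gd⁴/(8D³k) = (80.3×10³ × 3.5⁴)/(8 × 37.0³ × 2.2857)
    = 1.205e+07 / 926226 = 13.01 → 13 coils

13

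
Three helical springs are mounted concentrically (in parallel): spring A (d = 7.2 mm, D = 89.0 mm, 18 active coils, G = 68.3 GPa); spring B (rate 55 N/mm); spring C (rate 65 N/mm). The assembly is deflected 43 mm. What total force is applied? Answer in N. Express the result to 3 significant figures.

5240 N

k_A = Gd⁴/(8D³N_a) = (68.3×10³)(7.2⁴)/(8·89.0³·18) = 1.8081 N/mm
Parallel: k_eq = 1.8081 + 55 + 65 = 121.81 N/mm
F = k_eq·δ = 121.81·43 = 5237.7 N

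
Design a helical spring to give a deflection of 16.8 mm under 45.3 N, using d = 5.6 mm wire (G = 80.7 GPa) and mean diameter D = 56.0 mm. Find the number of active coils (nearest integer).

21

Required rate k = F/δ = 45.3/16.8 = 2.6964 N/mm
N_a = Gd⁴/(8D³k) = (80.7×10³ × 5.6⁴)/(8 × 56.0³ × 2.6964)
    = 7.93644e+07 / 3.78829e+06 = 20.95 → 21 coils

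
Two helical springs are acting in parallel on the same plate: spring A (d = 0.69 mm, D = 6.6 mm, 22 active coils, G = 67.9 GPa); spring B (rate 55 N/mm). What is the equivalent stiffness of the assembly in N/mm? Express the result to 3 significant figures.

55.3 N/mm

k_A = Gd⁴/(8D³N_a) = (67.9×10³)(0.69⁴)/(8·6.6³·22) = 0.30417 N/mm
Parallel: k_eq = 0.30417 + 55 = 55.304 N/mm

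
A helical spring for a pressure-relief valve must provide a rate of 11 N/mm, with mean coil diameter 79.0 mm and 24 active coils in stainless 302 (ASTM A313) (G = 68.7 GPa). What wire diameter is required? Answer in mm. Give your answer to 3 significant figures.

d = (8D³N_a·k / G)^(1/4) = (8·79.0³·24·11 / (68.7×10³))^0.25
  = (15157)^0.25 = 11.0957 mm

11.1 mm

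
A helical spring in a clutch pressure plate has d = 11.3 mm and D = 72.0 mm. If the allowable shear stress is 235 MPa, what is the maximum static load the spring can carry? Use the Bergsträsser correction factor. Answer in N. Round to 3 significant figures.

C = D/d = 72.0/11.3 = 6.3717
K_B = (4C+2)/(4C−3) = 27.487/22.487 = 1.2224
τ_max = K·8FD/(πd³) → F_max = τ_allow·πd³/(8DK)
F_max = 235·π·11.3³/(8·72.0·1.2224) = 1.0653e+06/704.08 = 1513 N

1510 N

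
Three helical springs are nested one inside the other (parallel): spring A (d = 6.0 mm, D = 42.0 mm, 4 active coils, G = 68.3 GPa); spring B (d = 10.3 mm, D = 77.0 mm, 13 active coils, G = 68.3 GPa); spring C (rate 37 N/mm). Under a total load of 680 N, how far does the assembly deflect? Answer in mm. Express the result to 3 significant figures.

7.51 mm

k_A = Gd⁴/(8D³N_a) = (68.3×10³)(6.0⁴)/(8·42.0³·4) = 37.336 N/mm
k_B = Gd⁴/(8D³N_a) = (68.3×10³)(10.3⁴)/(8·77.0³·13) = 16.191 N/mm
Parallel: k_eq = 37.336 + 16.191 + 37 = 90.527 N/mm
δ = F/k_eq = 680/90.527 = 7.5116 mm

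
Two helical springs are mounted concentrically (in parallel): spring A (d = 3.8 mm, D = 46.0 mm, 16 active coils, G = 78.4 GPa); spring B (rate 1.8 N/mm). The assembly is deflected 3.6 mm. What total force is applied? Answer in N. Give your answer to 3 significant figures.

11.2 N

k_A = Gd⁴/(8D³N_a) = (78.4×10³)(3.8⁴)/(8·46.0³·16) = 1.3121 N/mm
Parallel: k_eq = 1.3121 + 1.8 = 3.1121 N/mm
F = k_eq·δ = 3.1121·3.6 = 11.204 N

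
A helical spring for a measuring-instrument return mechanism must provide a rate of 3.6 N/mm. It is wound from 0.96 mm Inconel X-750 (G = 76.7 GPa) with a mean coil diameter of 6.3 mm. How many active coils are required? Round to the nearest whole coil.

N_a = Gd⁴/(8D³k) = (76.7×10³ × 0.96⁴)/(8 × 6.3³ × 3.6)
    = 65144.9 / 7201.35 = 9.046 → 9 coils

9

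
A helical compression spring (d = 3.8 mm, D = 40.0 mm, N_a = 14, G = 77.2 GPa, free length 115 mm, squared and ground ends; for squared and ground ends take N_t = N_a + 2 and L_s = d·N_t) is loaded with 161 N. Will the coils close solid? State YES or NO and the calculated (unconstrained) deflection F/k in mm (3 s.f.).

YES, δ = 71.7 mm

k = Gd⁴/(8D³N_a) = (77.2×10³)(3.8⁴)/(8·40.0³·14) = 2.2457 N/mm
N_t = 16; L_s = 3.8·16 = 60.8 mm; δ_solid = L₀ − L_s = 115 − 60.8 = 54.2 mm
δ = F/k = 161/2.2457 = 71.692 mm
δ ≥ δ_solid → spring goes solid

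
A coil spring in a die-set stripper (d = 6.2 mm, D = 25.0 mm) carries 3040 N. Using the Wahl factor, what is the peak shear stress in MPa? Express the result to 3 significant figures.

Spring index C = D/d = 25.0/6.2 = 4.0323
K_W = (4C−1)/(4C−4) + 0.615/C = 15.129/12.129 + 0.1525 = 1.3999
τ₀ = 8FD/(πd³) = 8·3040·25.0/(π·6.2³) = 608000/748.73 = 812.04 MPa
τ_max = K·τ₀ = 1.3999 × 812.04 = 1136.7 MPa

1140 MPa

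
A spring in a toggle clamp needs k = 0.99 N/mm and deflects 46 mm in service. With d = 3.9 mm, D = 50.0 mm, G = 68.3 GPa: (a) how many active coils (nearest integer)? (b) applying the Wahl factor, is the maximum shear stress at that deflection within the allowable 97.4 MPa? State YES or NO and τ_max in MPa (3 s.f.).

(a) 16 coils; (b) NO, τ_max = 108 MPa

N_a = Gd⁴/(8D³k) = (68.3×10³)(3.9⁴)/(8·50.0³·0.99) = 15.96 → N_a = 16
Actual rate k = Gd⁴/(8D³·16) = 0.98755 N/mm
Working load F = kδ = 0.98755·46 = 45.427 N
C = 50.0/3.9 = 12.8205; K_W = (4C−1)/(4C−4)+0.615/C = 1.1114
τ_max = K_W·8FD/(πd³) = 1.1114·97.506 = 108.37 MPa
τ_max > 97.4 MPa → exceeds allowable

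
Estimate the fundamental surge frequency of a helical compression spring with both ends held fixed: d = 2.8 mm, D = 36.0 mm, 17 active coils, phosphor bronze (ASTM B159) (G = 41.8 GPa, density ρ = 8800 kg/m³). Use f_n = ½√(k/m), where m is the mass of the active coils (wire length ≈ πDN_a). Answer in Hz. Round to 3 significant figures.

31.2 Hz

k = Gd⁴/(8D³N_a) = (41.8×10³)(2.8⁴)/(8·36.0³·17) = 0.40491 N/mm = 404.91 N/m
Wire length L = πDN_a = π·36.0·17 = 1922.7 mm
m = ρ·(πd²/4)·L = 8800 × 6.1575×10⁻⁶ m² × 1.9227 m = 0.10418 kg
f_n = ½√(k/m) = 0.5·√(404.91/0.10418) = 0.5·√(3886.6) = 31.171 Hz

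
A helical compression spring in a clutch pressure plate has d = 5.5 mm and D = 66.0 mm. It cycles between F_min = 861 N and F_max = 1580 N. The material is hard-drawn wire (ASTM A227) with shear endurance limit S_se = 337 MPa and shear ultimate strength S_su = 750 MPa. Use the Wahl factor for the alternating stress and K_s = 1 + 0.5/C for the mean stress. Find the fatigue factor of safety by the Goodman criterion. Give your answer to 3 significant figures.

0.343

C = D/d = 66.0/5.5 = 12.0000; K_W = (4C−1)/(4C−4)+0.615/C = 1.1194; K_s = 1+0.5/C = 1.0417
F_a = (F_max−F_min)/2 = 359.5 N; F_m = (F_max+F_min)/2 = 1220.5 N
τ_a = K_W·8F_aD/(πd³) = 1.1194 × 363.16 = 406.53 MPa
τ_m = K_s·8F_mD/(πd³) = 1.0417 × 1232.9 = 1284.3 MPa
Goodman: 1/n_f = τ_a/S_se + τ_m/S_su = 406.53/337 + 1284.3/750 = 1.20632 + 1.71238 = 2.9187
n_f = 1/2.9187 = 0.3426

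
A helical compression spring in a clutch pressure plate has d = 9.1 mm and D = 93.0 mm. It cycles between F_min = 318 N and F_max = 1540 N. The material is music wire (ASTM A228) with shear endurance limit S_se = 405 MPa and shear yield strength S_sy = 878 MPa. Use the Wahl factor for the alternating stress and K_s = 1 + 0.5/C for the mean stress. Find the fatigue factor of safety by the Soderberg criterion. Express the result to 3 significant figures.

1.12

C = D/d = 93.0/9.1 = 10.2198; K_W = (4C−1)/(4C−4)+0.615/C = 1.1415; K_s = 1+0.5/C = 1.0489
F_a = (F_max−F_min)/2 = 611 N; F_m = (F_max+F_min)/2 = 929 N
τ_a = K_W·8F_aD/(πd³) = 1.1415 × 192.02 = 219.19 MPa
τ_m = K_s·8F_mD/(πd³) = 1.0489 × 291.95 = 306.24 MPa
Soderberg: 1/n_f = τ_a/S_se + τ_m/S_sy = 219.19/405 + 306.24/878 = 0.54122 + 0.34879 = 0.89001
n_f = 1/0.89001 = 1.124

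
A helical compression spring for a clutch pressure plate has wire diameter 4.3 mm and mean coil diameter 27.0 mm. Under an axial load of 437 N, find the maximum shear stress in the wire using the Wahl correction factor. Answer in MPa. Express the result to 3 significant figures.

Spring index C = D/d = 27.0/4.3 = 6.2791
K_W = (4C−1)/(4C−4) + 0.615/C = 24.116/21.116 + 0.0979 = 1.2400
τ₀ = 8FD/(πd³) = 8·437·27.0/(π·4.3³) = 94392/249.78 = 377.9 MPa
τ_max = K·τ₀ = 1.2400 × 377.9 = 468.6 MPa

469 MPa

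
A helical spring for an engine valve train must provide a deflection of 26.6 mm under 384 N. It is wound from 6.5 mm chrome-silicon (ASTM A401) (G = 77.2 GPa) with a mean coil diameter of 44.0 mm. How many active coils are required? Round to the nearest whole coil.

14

Required rate k = F/δ = 384/26.6 = 14.436 N/mm
N_a = Gd⁴/(8D³k) = (77.2×10³ × 6.5⁴)/(8 × 44.0³ × 14.436)
    = 1.37807e+08 / 9.83779e+06 = 14.01 → 14 coils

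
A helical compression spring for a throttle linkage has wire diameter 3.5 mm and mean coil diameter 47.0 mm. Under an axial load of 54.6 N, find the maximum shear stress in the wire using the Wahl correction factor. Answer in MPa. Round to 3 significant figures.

169 MPa

Spring index C = D/d = 47.0/3.5 = 13.4286
K_W = (4C−1)/(4C−4) + 0.615/C = 52.714/49.714 + 0.0458 = 1.1061
τ₀ = 8FD/(πd³) = 8·54.6·47.0/(π·3.5³) = 20529.6/134.7 = 152.41 MPa
τ_max = K·τ₀ = 1.1061 × 152.41 = 168.59 MPa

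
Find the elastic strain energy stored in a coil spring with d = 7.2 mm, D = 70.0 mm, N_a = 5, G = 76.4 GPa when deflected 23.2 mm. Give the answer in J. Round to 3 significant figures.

4.03 J

k = Gd⁴/(8D³N_a) = (76.4×10³)(7.2⁴)/(8·70.0³·5) = 14.965 N/mm
U = ½kδ² = 0.5 × 14.965 × 23.2² = 4027.3 N·mm = 4.0273 J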